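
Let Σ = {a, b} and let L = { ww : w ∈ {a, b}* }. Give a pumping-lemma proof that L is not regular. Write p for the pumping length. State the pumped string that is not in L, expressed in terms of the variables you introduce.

Toward a contradiction, assume L is regular with pumping length p.
Take w = a^p b^p a^p b^p = uu where u = a^pb^p; then w ∈ L and |w| = 4p ≥ p.
Write w = xyz as guaranteed by the lemma, with |xy| ≤ p and |y| ≥ 1.
Since the first p symbols of w are all a's and |xy| ≤ p, y lies entirely in the leading a-block: y = a^k for some k with 1 ≤ k ≤ p.
Pump with i = 2: xy^2z = a^{p+k} b^p a^p b^p, of length 4p+k. Suppose this equals vv. The string starts with a and ends with b, so v does too; thus the boundary between the two copies of v is a b→a transition. There is exactly one such transition, at position 2p+k, so |v| = 2p+k and |vv| = 4p+2k ≠ 4p+k since k ≥ 1. So xy^2z ∉ L.
This contradicts the pumping lemma, so L is not regular.

a^{p+k} b^p a^p b^p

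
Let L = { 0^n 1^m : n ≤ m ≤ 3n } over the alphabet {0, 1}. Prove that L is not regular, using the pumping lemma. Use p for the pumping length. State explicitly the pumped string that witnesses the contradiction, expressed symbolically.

0^{p+k} 1^p

Suppose for contradiction that L is regular, and let p be the pumping length.
Take w = 0^p 1^p ∈ L (since p ≤ p ≤ 3p), with |w| = 2p ≥ p.
By the pumping lemma, w = xyz with |xy| ≤ p and |y| > 0.
The first p characters of w are 0's, so xy (and hence y) consists only of 0's. Write y = 0^k, 1 ≤ k ≤ p.
Pump with i = 2: xy^2z = 0^{p+k} 1^p. Now n = p+k > p = m, so the condition n ≤ m fails. Thus xy^2z ∉ L.
This is a contradiction; hence L is not regular.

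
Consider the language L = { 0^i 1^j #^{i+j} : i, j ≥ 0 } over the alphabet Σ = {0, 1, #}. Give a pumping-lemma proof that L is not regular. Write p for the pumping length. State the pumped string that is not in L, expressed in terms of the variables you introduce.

Toward a contradiction, assume L is regular with pumping length p.
Take w = 0^p 1^p #^{2p} ∈ L (with i=j=p, i+j=2p), |w| = 4p ≥ p.
Write w = xyz as guaranteed by the lemma, with |xy| ≤ p and |y| ≥ 1.
The first p characters of w are 0's, so xy (and hence y) consists only of 0's. Write y = 0^k, 1 ≤ k ≤ p.
Consider xy^2z = 0^{p+k} 1^p #^{2p}. Now the 0- and 1-counts sum to 2p+k, but the #-count is 2p ≠ 2p+k. So xy^2z ∉ L.
Contradiction. Therefore L is not regular.

0^{p+k} 1^p #^{2p}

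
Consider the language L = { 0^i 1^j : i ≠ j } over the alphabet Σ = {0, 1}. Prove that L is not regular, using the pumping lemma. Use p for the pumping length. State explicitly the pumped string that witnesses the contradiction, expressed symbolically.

Toward a contradiction, assume L is regular with pumping length p.
Choose w = 0^p 1^{p+p!}. Since p ≠ p+p!, w ∈ L; and |w| ≥ p.
Write w = xyz as guaranteed by the lemma, with |xy| ≤ p and y is nonempty.
Because |xy| ≤ p and w begins with p copies of 0, we have y = 0^k with 1 ≤ k ≤ p.
Since 1 ≤ k ≤ p, k divides p!; set t = 1 + p!/k. Then xy^t z has p + (p!/k)·k = p + p! copies of 0. Now the 0-count equals the 1-count, so i ≠ j fails. So xy^t z = 0^{p+p!} 1^{p+p!} ∉ L.
This contradicts the pumping lemma, so L is not regular.

0^{p+p!} 1^{p+p!}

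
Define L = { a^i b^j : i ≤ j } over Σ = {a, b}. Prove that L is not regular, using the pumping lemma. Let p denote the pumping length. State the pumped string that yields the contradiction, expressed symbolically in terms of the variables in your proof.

a^{p+k} b^p

Assume L is regular; let p be its pumping constant.
Choose w = a^p b^p ∈ L, with |w| = 2p ≥ p.
The pumping lemma gives a decomposition w = xyz where |xy| ≤ p and |y| ≥ 1.
The first p characters of w are a's, so xy (and hence y) consists only of a's. Write y = a^k, 1 ≤ k ≤ p.
Consider xy^2z = a^{p+k} b^p. Since k ≥ 1, the a-count p+k exceeds the b-count p, so i ≤ j fails; thus xy^2z ∉ L.
This is a contradiction; hence L is not regular.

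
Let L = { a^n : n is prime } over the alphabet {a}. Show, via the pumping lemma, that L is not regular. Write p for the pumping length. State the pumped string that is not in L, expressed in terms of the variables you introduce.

a^{q(1+k)}

Toward a contradiction, assume L is regular with pumping length p.
Let q be a prime with q ≥ p+2 (infinitely many primes exist), and take w = a^q ∈ L with |w| = q ≥ p.
The pumping lemma gives a decomposition w = xyz where |xy| ≤ p and |y| > 0.
Then y = a^k for some k with 1 ≤ k ≤ p.
Since 1 ≤ k ≤ p, |xz| = q-k. Pump with i = q+1: |xy^{q+1}z| = (q-k)+(q+1)k = q+qk = q(1+k), which is composite (both factors ≥ 2). So xy^{q+1}z = a^{q(1+k)} ∉ L.
Contradiction. Therefore L is not regular.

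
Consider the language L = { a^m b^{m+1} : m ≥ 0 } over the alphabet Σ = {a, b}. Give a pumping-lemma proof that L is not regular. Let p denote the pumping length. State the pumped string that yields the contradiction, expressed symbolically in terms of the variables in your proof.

Assume L is regular. Let p be the pumping length given by the pumping lemma.
Choose w = a^p b^{p+1}, which is in L with |w| = 2p+1 ≥ p.
By the pumping lemma, w = xyz with |xy| ≤ p and |y| ≥ 1.
The first p characters of w are a's, so xy (and hence y) consists only of a's. Write y = a^k, 1 ≤ k ≤ p.
Pump with i = 2: xy^2z = a^{p+k} b^{p+1}. For this to lie in L we would need p+1 = (p+k)+1, which forces k = 0. But k ≥ 1, so xy^2z ∉ L.
Contradiction. Therefore L is not regular.

a^{p+k} b^{p+1}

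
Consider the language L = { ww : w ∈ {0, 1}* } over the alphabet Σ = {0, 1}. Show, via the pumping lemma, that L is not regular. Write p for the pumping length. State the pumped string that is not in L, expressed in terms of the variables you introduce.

0^{p+k} 1^p 0^p 1^p

Assume L is regular; let p be its pumping constant.
Take w = 0^p 1^p 0^p 1^p = uu where u = 0^p1^p; then w ∈ L and |w| = 4p ≥ p.
Write w = xyz as guaranteed by the lemma, with |xy| ≤ p and |y| > 0.
The first p characters of w are 0's, so xy (and hence y) consists only of 0's. Write y = 0^k, 1 ≤ k ≤ p.
Pump with i = 2: xy^2z = 0^{p+k} 1^p 0^p 1^p, of length 4p+k. Suppose this equals vv. The string starts with 0 and ends with 1, so v does too; thus the boundary between the two copies of v is a 1→0 transition. There is exactly one such transition, at position 2p+k, so |v| = 2p+k and |vv| = 4p+2k ≠ 4p+k since k ≥ 1. So xy^2z ∉ L.
This contradicts the pumping lemma, so L is not regular.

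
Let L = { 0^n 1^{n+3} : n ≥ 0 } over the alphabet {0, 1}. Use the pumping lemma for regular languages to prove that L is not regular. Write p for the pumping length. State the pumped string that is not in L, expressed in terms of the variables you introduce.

0^{p+k} 1^{p+3}

Toward a contradiction, assume L is regular with pumping length p.
Choose w = 0^p 1^{p+3}, which is in L with |w| = 2p+3 ≥ p.
By the pumping lemma, w = xyz with |xy| ≤ p and |y| > 0.
Because |xy| ≤ p and w begins with p copies of 0, we have y = 0^k with 1 ≤ k ≤ p.
Pump with i = 2: xy^2z = 0^{p+k} 1^{p+3}. For this to lie in L we would need p+3 = (p+k)+3, which forces k = 0. But k ≥ 1, so xy^2z ∉ L.
This contradicts the pumping lemma, so L is not regular.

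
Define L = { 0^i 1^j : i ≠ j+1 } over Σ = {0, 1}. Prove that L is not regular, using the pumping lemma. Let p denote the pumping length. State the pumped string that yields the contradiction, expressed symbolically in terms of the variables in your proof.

Toward a contradiction, assume L is regular with pumping length p.
Choose w = 0^p 1^{p+p!-1}. Since p ≠ (p+p!-1)+1 = p+p!, w ∈ L; and |w| ≥ p.
By the pumping lemma, w = xyz with |xy| ≤ p and y is nonempty.
Since the first p symbols of w are all 0's and |xy| ≤ p, y lies entirely in the leading 0-block: y = 0^k for some k with 1 ≤ k ≤ p.
Since 1 ≤ k ≤ p, k divides p!; set t = 1 + p!/k. Then xy^t z has p + (p!/k)·k = p + p! copies of 0. Now the 0-count is p+p! and (1-count)+1 = (p+p!-1)+1 = p+p!, so i ≠ j+1 fails. So xy^t z = 0^{p+p!} 1^{p+p!-1} ∉ L.
Contradiction. Therefore L is not regular.

0^{p+p!} 1^{p+p!-1}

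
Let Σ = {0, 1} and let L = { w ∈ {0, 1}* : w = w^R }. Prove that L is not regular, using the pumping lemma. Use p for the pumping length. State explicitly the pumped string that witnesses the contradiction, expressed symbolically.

Assume L is regular; let p be its pumping constant.
Take w = 0^p 1 0^p, a palindrome of length 2p+1 ≥ p.
Write w = xyz as guaranteed by the lemma, with |xy| ≤ p and |y| ≥ 1.
Because |xy| ≤ p and w begins with p copies of 0, we have y = 0^k with 1 ≤ k ≤ p.
Pump with i = 2: xy^2z = 0^{p+k} 1 0^p. Its reverse is 0^p 1 0^{p+k}, which differs from xy^2z since k ≥ 1. So xy^2z is not a palindrome and xy^2z ∉ L.
This is a contradiction; hence L is not regular.

0^{p+k} 1 0^p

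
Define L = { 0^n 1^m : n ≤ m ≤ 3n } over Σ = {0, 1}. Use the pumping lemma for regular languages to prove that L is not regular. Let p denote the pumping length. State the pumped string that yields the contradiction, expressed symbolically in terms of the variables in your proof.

Suppose for contradiction that L is regular, and let p be the pumping length.
Take w = 0^p 1^p ∈ L (since p ≤ p ≤ 3p), with |w| = 2p ≥ p.
The pumping lemma gives a decomposition w = xyz where |xy| ≤ p and |y| > 0.
The first p characters of w are 0's, so xy (and hence y) consists only of 0's. Write y = 0^k, 1 ≤ k ≤ p.
Pump with i = 2: xy^2z = 0^{p+k} 1^p. Now n = p+k > p = m, so the condition n ≤ m fails. Thus xy^2z ∉ L.
This is a contradiction; hence L is not regular.

0^{p+k} 1^p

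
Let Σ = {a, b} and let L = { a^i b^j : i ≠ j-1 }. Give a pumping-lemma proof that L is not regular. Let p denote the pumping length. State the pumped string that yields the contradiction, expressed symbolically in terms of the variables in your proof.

Assume L is regular; let p be its pumping constant.
Choose w = a^p b^{p+p!+1}. Since p ≠ (p+p!+1)-1 = p+p!, w ∈ L; and |w| ≥ p.
By the pumping lemma, w = xyz with |xy| ≤ p and |y| ≥ 1.
Because |xy| ≤ p and w begins with p copies of a, we have y = a^k with 1 ≤ k ≤ p.
Since 1 ≤ k ≤ p, k divides p!; set t = 1 + p!/k. Then xy^t z has p + (p!/k)·k = p + p! copies of a. Now the a-count is p+p! and (b-count)-1 = (p+p!+1)-1 = p+p!, so i ≠ j-1 fails. So xy^t z = a^{p+p!} b^{p+p!+1} ∉ L.
This contradicts the pumping lemma, so L is not regular.

a^{p+p!} b^{p+p!+1}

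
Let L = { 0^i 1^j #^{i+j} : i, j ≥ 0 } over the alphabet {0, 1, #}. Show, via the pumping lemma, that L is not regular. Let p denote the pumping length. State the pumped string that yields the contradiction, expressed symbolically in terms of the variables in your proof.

Assume L is regular; let p be its pumping constant.
Take w = 0^p 1^p #^{2p} ∈ L (with i=j=p, i+j=2p), |w| = 4p ≥ p.
The pumping lemma gives a decomposition w = xyz where |xy| ≤ p and y is nonempty.
Since the first p symbols of w are all 0's and |xy| ≤ p, y lies entirely in the leading 0-block: y = 0^k for some k with 1 ≤ k ≤ p.
Consider xy^2z = 0^{p+k} 1^p #^{2p}. Now the 0- and 1-counts sum to 2p+k, but the #-count is 2p ≠ 2p+k. So xy^2z ∉ L.
Contradiction. Therefore L is not regular.

0^{p+k} 1^p #^{2p}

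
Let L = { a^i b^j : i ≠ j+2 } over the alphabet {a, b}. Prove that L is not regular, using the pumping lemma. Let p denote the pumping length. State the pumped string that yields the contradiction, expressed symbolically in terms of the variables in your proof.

a^{p+p!} b^{p+p!-2}

Assume L is regular. Let p be the pumping length given by the pumping lemma.
Choose w = a^p b^{p+p!-2}. Since p ≠ (p+p!-2)+2 = p+p!, w ∈ L; and |w| ≥ p.
The pumping lemma gives a decomposition w = xyz where |xy| ≤ p and y is nonempty.
The first p characters of w are a's, so xy (and hence y) consists only of a's. Write y = a^k, 1 ≤ k ≤ p.
Since 1 ≤ k ≤ p, k divides p!; set t = 1 + p!/k. Then xy^t z has p + (p!/k)·k = p + p! copies of a. Now the a-count is p+p! and (b-count)+2 = (p+p!-2)+2 = p+p!, so i ≠ j+2 fails. So xy^t z = a^{p+p!} b^{p+p!-2} ∉ L.
This is a contradiction; hence L is not regular.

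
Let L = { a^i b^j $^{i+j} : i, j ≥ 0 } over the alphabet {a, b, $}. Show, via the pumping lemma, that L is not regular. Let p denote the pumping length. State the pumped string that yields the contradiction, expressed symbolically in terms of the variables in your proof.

Suppose for contradiction that L is regular, and let p be the pumping length.
Take w = a^p b^p $^{2p} ∈ L (with i=j=p, i+j=2p), |w| = 4p ≥ p.
By the pumping lemma, w = xyz with |xy| ≤ p and |y| ≥ 1.
Since the first p symbols of w are all a's and |xy| ≤ p, y lies entirely in the leading a-block: y = a^k for some k with 1 ≤ k ≤ p.
Consider xy^2z = a^{p+k} b^p $^{2p}. Now the a- and b-counts sum to 2p+k, but the $-count is 2p ≠ 2p+k. So xy^2z ∉ L.
This is a contradiction; hence L is not regular.

a^{p+k} b^p $^{2p}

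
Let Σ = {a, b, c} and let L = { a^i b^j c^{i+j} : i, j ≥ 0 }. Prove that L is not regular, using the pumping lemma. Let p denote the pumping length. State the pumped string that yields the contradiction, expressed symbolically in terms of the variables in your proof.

a^{p+k} b^p c^{2p}

Assume L is regular; let p be its pumping constant.
Take w = a^p b^p c^{2p} ∈ L (with i=j=p, i+j=2p), |w| = 4p ≥ p.
The pumping lemma gives a decomposition w = xyz where |xy| ≤ p and y is nonempty.
The first p characters of w are a's, so xy (and hence y) consists only of a's. Write y = a^k, 1 ≤ k ≤ p.
Consider xy^2z = a^{p+k} b^p c^{2p}. Now the a- and b-counts sum to 2p+k, but the c-count is 2p ≠ 2p+k. So xy^2z ∉ L.
This contradicts the pumping lemma, so L is not regular.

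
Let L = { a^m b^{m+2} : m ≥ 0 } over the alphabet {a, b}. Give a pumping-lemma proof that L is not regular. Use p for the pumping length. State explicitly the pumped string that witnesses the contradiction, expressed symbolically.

a^{p+k} b^{p+2}

Toward a contradiction, assume L is regular with pumping length p.
Let w = a^p b^{p+2} ∈ L; note |w| = 2p+2 ≥ p.
By the pumping lemma, w = xyz with |xy| ≤ p and |y| ≥ 1.
Since the first p symbols of w are all a's and |xy| ≤ p, y lies entirely in the leading a-block: y = a^k for some k with 1 ≤ k ≤ p.
Pump with i = 2: xy^2z = a^{p+k} b^{p+2}. For this to lie in L we would need p+2 = (p+k)+2, which forces k = 0. But k ≥ 1, so xy^2z ∉ L.
This contradicts the pumping lemma, so L is not regular.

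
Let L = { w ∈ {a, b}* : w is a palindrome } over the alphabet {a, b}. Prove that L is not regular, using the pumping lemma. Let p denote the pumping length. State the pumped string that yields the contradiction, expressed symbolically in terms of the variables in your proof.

a^{p+k} b a^p

Assume L is regular; let p be its pumping constant.
Take w = a^p b a^p, a palindrome of length 2p+1 ≥ p.
By the pumping lemma, w = xyz with |xy| ≤ p and y is nonempty.
Because |xy| ≤ p and w begins with p copies of a, we have y = a^k with 1 ≤ k ≤ p.
Pump with i = 2: xy^2z = a^{p+k} b a^p. Its reverse is a^p b a^{p+k}, which differs from xy^2z since k ≥ 1. So xy^2z is not a palindrome and xy^2z ∉ L.
Contradiction. Therefore L is not regular.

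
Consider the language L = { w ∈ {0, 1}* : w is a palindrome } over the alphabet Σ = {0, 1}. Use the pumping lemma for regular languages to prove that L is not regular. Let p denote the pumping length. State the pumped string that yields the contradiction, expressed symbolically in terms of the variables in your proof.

Assume L is regular. Let p be the pumping length given by the pumping lemma.
Take w = 0^p 1 0^p, a palindrome of length 2p+1 ≥ p.
Write w = xyz as guaranteed by the lemma, with |xy| ≤ p and |y| ≥ 1.
Because |xy| ≤ p and w begins with p copies of 0, we have y = 0^k with 1 ≤ k ≤ p.
Pump with i = 2: xy^2z = 0^{p+k} 1 0^p. Its reverse is 0^p 1 0^{p+k}, which differs from xy^2z since k ≥ 1. So xy^2z is not a palindrome and xy^2z ∉ L.
This contradicts the pumping lemma, so L is not regular.

0^{p+k} 1 0^p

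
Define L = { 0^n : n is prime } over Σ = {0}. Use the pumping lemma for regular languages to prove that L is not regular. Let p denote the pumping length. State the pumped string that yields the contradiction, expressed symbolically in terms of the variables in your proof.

Assume L is regular; let p be its pumping constant.
Let q be a prime with q ≥ p+2 (infinitely many primes exist), and take w = 0^q ∈ L with |w| = q ≥ p.
Write w = xyz as guaranteed by the lemma, with |xy| ≤ p and |y| > 0.
Then y = 0^k for some k with 1 ≤ k ≤ p.
Since 1 ≤ k ≤ p, |xz| = q-k. Pump with i = q+1: |xy^{q+1}z| = (q-k)+(q+1)k = q+qk = q(1+k), which is composite (both factors ≥ 2). So xy^{q+1}z = 0^{q(1+k)} ∉ L.
This is a contradiction; hence L is not regular.

0^{q(1+k)}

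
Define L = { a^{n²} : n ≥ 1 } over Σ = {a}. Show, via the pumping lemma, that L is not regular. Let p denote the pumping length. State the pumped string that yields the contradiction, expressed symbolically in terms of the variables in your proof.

a^{p²+k}

Suppose for contradiction that L is regular, and let p be the pumping length.
Take w = a^{p²} ∈ L with |w| = p² ≥ p.
By the pumping lemma, w = xyz with |xy| ≤ p and y is nonempty.
Then y = a^k for some k with 1 ≤ k ≤ p.
Pump with i = 2: xy^2z = a^{p²+k}. Since 1 ≤ k ≤ p, p² < p²+k ≤ p²+p < (p+1)², so p²+k lies strictly between consecutive squares and is not a perfect square. So xy^2z ∉ L.
This is a contradiction; hence L is not regular.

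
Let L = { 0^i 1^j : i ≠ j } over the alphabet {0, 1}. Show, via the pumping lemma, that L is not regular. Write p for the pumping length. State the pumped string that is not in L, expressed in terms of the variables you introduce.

Assume L is regular; let p be its pumping constant.
Choose w = 0^p 1^{p+p!}. Since p ≠ p+p!, w ∈ L; and |w| ≥ p.
By the pumping lemma, w = xyz with |xy| ≤ p and |y| ≥ 1.
Because |xy| ≤ p and w begins with p copies of 0, we have y = 0^k with 1 ≤ k ≤ p.
Since 1 ≤ k ≤ p, k divides p!; set t = 1 + p!/k. Then xy^t z has p + (p!/k)·k = p + p! copies of 0. Now the 0-count equals the 1-count, so i ≠ j fails. So xy^t z = 0^{p+p!} 1^{p+p!} ∉ L.
This contradicts the pumping lemma, so L is not regular.

0^{p+p!} 1^{p+p!}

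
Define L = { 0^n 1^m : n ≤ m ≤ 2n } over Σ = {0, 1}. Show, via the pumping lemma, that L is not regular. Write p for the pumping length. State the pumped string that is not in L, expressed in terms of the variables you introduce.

Suppose for contradiction that L is regular, and let p be the pumping length.
Take w = 0^p 1^p ∈ L (since p ≤ p ≤ 2p), with |w| = 2p ≥ p.
By the pumping lemma, w = xyz with |xy| ≤ p and |y| ≥ 1.
The first p characters of w are 0's, so xy (and hence y) consists only of 0's. Write y = 0^k, 1 ≤ k ≤ p.
Pump with i = 2: xy^2z = 0^{p+k} 1^p. Now n = p+k > p = m, so the condition n ≤ m fails. Thus xy^2z ∉ L.
This contradicts the pumping lemma, so L is not regular.

0^{p+k} 1^p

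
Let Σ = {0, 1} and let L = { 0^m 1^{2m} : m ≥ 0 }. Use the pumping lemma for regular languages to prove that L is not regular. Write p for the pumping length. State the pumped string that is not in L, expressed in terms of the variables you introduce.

Suppose for contradiction that L is regular, and let p be the pumping length.
Take w = 0^p 1^{2p}. Then w ∈ L and |w| = 3p ≥ p.
By the pumping lemma, w = xyz with |xy| ≤ p and |y| > 0.
Since the first p symbols of w are all 0's and |xy| ≤ p, y lies entirely in the leading 0-block: y = 0^k for some k with 1 ≤ k ≤ p.
Pump with i = 2: xy^2z = 0^{p+k} 1^{2p}. For this to lie in L we would need 2p = 2(p+k), which forces k = 0. But k ≥ 1, so xy^2z ∉ L.
This is a contradiction; hence L is not regular.

0^{p+k} 1^{2p}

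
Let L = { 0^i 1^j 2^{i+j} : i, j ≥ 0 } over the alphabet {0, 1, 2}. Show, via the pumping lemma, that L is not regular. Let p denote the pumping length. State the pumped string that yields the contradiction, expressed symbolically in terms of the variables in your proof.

0^{p+k} 1^p 2^{2p}

Assume L is regular. Let p be the pumping length given by the pumping lemma.
Take w = 0^p 1^p 2^{2p} ∈ L (with i=j=p, i+j=2p), |w| = 4p ≥ p.
Write w = xyz as guaranteed by the lemma, with |xy| ≤ p and y is nonempty.
The first p characters of w are 0's, so xy (and hence y) consists only of 0's. Write y = 0^k, 1 ≤ k ≤ p.
Consider xy^2z = 0^{p+k} 1^p 2^{2p}. Now the 0- and 1-counts sum to 2p+k, but the 2-count is 2p ≠ 2p+k. So xy^2z ∉ L.
Contradiction. Therefore L is not regular.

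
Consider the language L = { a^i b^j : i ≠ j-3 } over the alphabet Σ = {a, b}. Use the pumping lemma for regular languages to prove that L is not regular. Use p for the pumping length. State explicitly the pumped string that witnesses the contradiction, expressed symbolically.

a^{p+p!} b^{p+p!+3}

Suppose for contradiction that L is regular, and let p be the pumping length.
Choose w = a^p b^{p+p!+3}. Since p ≠ (p+p!+3)-3 = p+p!, w ∈ L; and |w| ≥ p.
The pumping lemma gives a decomposition w = xyz where |xy| ≤ p and |y| ≥ 1.
Since the first p symbols of w are all a's and |xy| ≤ p, y lies entirely in the leading a-block: y = a^k for some k with 1 ≤ k ≤ p.
Since 1 ≤ k ≤ p, k divides p!; set t = 1 + p!/k. Then xy^t z has p + (p!/k)·k = p + p! copies of a. Now the a-count is p+p! and (b-count)-3 = (p+p!+3)-3 = p+p!, so i ≠ j-3 fails. So xy^t z = a^{p+p!} b^{p+p!+3} ∉ L.
This is a contradiction; hence L is not regular.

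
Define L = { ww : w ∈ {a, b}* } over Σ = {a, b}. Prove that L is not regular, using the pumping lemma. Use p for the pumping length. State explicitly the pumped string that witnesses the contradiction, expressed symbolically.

Assume L is regular; let p be its pumping constant.
Take w = a^p b^p a^p b^p = uu where u = a^pb^p; then w ∈ L and |w| = 4p ≥ p.
Write w = xyz as guaranteed by the lemma, with |xy| ≤ p and |y| ≥ 1.
The first p characters of w are a's, so xy (and hence y) consists only of a's. Write y = a^k, 1 ≤ k ≤ p.
Pump with i = 2: xy^2z = a^{p+k} b^p a^p b^p, of length 4p+k. Suppose this equals vv. The string starts with a and ends with b, so v does too; thus the boundary between the two copies of v is a b→a transition. There is exactly one such transition, at position 2p+k, so |v| = 2p+k and |vv| = 4p+2k ≠ 4p+k since k ≥ 1. So xy^2z ∉ L.
This is a contradiction; hence L is not regular.

a^{p+k} b^p a^p b^p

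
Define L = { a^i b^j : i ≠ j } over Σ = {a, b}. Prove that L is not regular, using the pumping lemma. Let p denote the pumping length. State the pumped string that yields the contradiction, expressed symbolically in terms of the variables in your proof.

Assume L is regular; let p be its pumping constant.
Choose w = a^p b^{p+p!}. Since p ≠ p+p!, w ∈ L; and |w| ≥ p.
The pumping lemma gives a decomposition w = xyz where |xy| ≤ p and y is nonempty.
Since the first p symbols of w are all a's and |xy| ≤ p, y lies entirely in the leading a-block: y = a^k for some k with 1 ≤ k ≤ p.
Since 1 ≤ k ≤ p, k divides p!; set t = 1 + p!/k. Then xy^t z has p + (p!/k)·k = p + p! copies of a. Now the a-count equals the b-count, so i ≠ j fails. So xy^t z = a^{p+p!} b^{p+p!} ∉ L.
This is a contradiction; hence L is not regular.

a^{p+p!} b^{p+p!}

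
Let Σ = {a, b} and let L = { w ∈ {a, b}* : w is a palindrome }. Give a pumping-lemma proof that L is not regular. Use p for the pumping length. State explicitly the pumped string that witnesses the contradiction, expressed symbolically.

Assume L is regular; let p be its pumping constant.
Take w = a^p b a^p, a palindrome of length 2p+1 ≥ p.
Write w = xyz as guaranteed by the lemma, with |xy| ≤ p and |y| > 0.
Because |xy| ≤ p and w begins with p copies of a, we have y = a^k with 1 ≤ k ≤ p.
Pump with i = 2: xy^2z = a^{p+k} b a^p. Its reverse is a^p b a^{p+k}, which differs from xy^2z since k ≥ 1. So xy^2z is not a palindrome and xy^2z ∉ L.
This contradicts the pumping lemma, so L is not regular.

a^{p+k} b a^p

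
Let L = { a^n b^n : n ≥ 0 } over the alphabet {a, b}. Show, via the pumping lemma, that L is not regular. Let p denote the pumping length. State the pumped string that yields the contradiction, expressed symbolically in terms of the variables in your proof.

a^{p+k} b^p

Toward a contradiction, assume L is regular with pumping length p.
Take w = a^p b^p. Then w ∈ L and |w| = 2p ≥ p.
The pumping lemma gives a decomposition w = xyz where |xy| ≤ p and |y| > 0.
The first p characters of w are a's, so xy (and hence y) consists only of a's. Write y = a^k, 1 ≤ k ≤ p.
Pump with i = 2: xy^2z = a^{p+k} b^p. For this to lie in L we would need p = p+k, which forces k = 0. But k ≥ 1, so xy^2z ∉ L.
This contradicts the pumping lemma, so L is not regular.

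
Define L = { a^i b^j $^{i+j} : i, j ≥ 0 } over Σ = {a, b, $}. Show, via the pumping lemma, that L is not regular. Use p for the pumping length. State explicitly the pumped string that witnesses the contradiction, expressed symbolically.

Suppose for contradiction that L is regular, and let p be the pumping length.
Take w = a^p b^p $^{2p} ∈ L (with i=j=p, i+j=2p), |w| = 4p ≥ p.
Write w = xyz as guaranteed by the lemma, with |xy| ≤ p and |y| ≥ 1.
Since the first p symbols of w are all a's and |xy| ≤ p, y lies entirely in the leading a-block: y = a^k for some k with 1 ≤ k ≤ p.
Consider xy^2z = a^{p+k} b^p $^{2p}. Now the a- and b-counts sum to 2p+k, but the $-count is 2p ≠ 2p+k. So xy^2z ∉ L.
Contradiction. Therefore L is not regular.

a^{p+k} b^p $^{2p}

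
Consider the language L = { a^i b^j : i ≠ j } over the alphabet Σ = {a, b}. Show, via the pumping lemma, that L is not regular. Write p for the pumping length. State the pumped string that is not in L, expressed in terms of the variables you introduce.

a^{p+p!} b^{p+p!}

Toward a contradiction, assume L is regular with pumping length p.
Choose w = a^p b^{p+p!}. Since p ≠ p+p!, w ∈ L; and |w| ≥ p.
By the pumping lemma, w = xyz with |xy| ≤ p and y is nonempty.
Because |xy| ≤ p and w begins with p copies of a, we have y = a^k with 1 ≤ k ≤ p.
Since 1 ≤ k ≤ p, k divides p!; set t = 1 + p!/k. Then xy^t z has p + (p!/k)·k = p + p! copies of a. Now the a-count equals the b-count, so i ≠ j fails. So xy^t z = a^{p+p!} b^{p+p!} ∉ L.
This is a contradiction; hence L is not regular.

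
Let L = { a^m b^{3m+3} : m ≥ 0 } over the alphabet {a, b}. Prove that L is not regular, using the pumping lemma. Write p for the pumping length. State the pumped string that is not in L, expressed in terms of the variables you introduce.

a^{p+k} b^{3p+3}

Suppose for contradiction that L is regular, and let p be the pumping length.
Choose w = a^p b^{3p+3}, which is in L with |w| = 4p+3 ≥ p.
The pumping lemma gives a decomposition w = xyz where |xy| ≤ p and |y| ≥ 1.
Because |xy| ≤ p and w begins with p copies of a, we have y = a^k with 1 ≤ k ≤ p.
Pump with i = 2: xy^2z = a^{p+k} b^{3p+3}. For this to lie in L we would need 3p+3 = 3(p+k)+3, which forces k = 0. But k ≥ 1, so xy^2z ∉ L.
This is a contradiction; hence L is not regular.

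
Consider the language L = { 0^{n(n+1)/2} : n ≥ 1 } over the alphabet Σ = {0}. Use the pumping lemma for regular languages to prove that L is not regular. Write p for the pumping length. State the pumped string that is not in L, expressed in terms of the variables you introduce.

Toward a contradiction, assume L is regular with pumping length p.
Take w = 0^{p(p+1)/2} ∈ L with |w| = p(p+1)/2 ≥ p.
The pumping lemma gives a decomposition w = xyz where |xy| ≤ p and |y| ≥ 1.
Then y = 0^k for some k with 1 ≤ k ≤ p.
Pump with i = 2: xy^2z = 0^{p(p+1)/2+k}. Since 1 ≤ k ≤ p, p(p+1)/2 < p(p+1)/2+k ≤ p(p+1)/2+p < (p+1)(p+2)/2, so p(p+1)/2+k is strictly between consecutive triangular numbers. So xy^2z ∉ L.
This contradicts the pumping lemma, so L is not regular.

0^{p(p+1)/2+k}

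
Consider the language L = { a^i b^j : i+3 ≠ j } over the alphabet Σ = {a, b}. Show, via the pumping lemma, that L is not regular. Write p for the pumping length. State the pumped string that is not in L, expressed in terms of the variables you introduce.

Assume L is regular; let p be its pumping constant.
Choose w = a^p b^{p+p!+3}. Since p ≠ (p+p!+3)-3 = p+p!, w ∈ L; and |w| ≥ p.
Write w = xyz as guaranteed by the lemma, with |xy| ≤ p and y is nonempty.
Since the first p symbols of w are all a's and |xy| ≤ p, y lies entirely in the leading a-block: y = a^k for some k with 1 ≤ k ≤ p.
Since 1 ≤ k ≤ p, k divides p!; set t = 1 + p!/k. Then xy^t z has p + (p!/k)·k = p + p! copies of a. Now the a-count is p+p! and (b-count)-3 = (p+p!+3)-3 = p+p!, so i+3 ≠ j fails. So xy^t z = a^{p+p!} b^{p+p!+3} ∉ L.
This contradicts the pumping lemma, so L is not regular.

a^{p+p!} b^{p+p!+3}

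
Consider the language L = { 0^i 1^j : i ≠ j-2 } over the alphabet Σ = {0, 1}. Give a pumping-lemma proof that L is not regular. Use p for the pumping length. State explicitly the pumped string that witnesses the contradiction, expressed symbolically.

0^{p+p!} 1^{p+p!+2}

Suppose for contradiction that L is regular, and let p be the pumping length.
Choose w = 0^p 1^{p+p!+2}. Since p ≠ (p+p!+2)-2 = p+p!, w ∈ L; and |w| ≥ p.
The pumping lemma gives a decomposition w = xyz where |xy| ≤ p and y is nonempty.
The first p characters of w are 0's, so xy (and hence y) consists only of 0's. Write y = 0^k, 1 ≤ k ≤ p.
Since 1 ≤ k ≤ p, k divides p!; set t = 1 + p!/k. Then xy^t z has p + (p!/k)·k = p + p! copies of 0. Now the 0-count is p+p! and (1-count)-2 = (p+p!+2)-2 = p+p!, so i ≠ j-2 fails. So xy^t z = 0^{p+p!} 1^{p+p!+2} ∉ L.
This contradicts the pumping lemma, so L is not regular.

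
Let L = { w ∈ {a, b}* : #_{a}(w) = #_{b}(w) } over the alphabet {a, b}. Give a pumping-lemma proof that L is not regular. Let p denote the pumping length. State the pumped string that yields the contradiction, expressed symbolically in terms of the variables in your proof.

Assume L is regular. Let p be the pumping length given by the pumping lemma.
Choose w = a^p b^p ∈ L with |w| = 2p ≥ p.
The pumping lemma gives a decomposition w = xyz where |xy| ≤ p and y is nonempty.
Because |xy| ≤ p and w begins with p copies of a, we have y = a^k with 1 ≤ k ≤ p.
Pump with i = 2: xy^2z = a^{p+k} b^p has p+k occurrences of a but only p of b. Since k ≥ 1 the counts differ, so xy^2z ∉ L.
This contradicts the pumping lemma, so L is not regular.

a^{p+k} b^p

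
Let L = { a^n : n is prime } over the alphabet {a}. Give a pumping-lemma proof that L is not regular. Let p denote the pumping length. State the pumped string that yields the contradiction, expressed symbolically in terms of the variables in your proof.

Assume L is regular. Let p be the pumping length given by the pumping lemma.
Let q be a prime with q ≥ p+2 (infinitely many primes exist), and take w = a^q ∈ L with |w| = q ≥ p.
The pumping lemma gives a decomposition w = xyz where |xy| ≤ p and |y| ≥ 1.
Then y = a^k for some k with 1 ≤ k ≤ p.
Since 1 ≤ k ≤ p, |xz| = q-k. Pump with i = q+1: |xy^{q+1}z| = (q-k)+(q+1)k = q+qk = q(1+k), which is composite (both factors ≥ 2). So xy^{q+1}z = a^{q(1+k)} ∉ L.
Contradiction. Therefore L is not regular.

a^{q(1+k)}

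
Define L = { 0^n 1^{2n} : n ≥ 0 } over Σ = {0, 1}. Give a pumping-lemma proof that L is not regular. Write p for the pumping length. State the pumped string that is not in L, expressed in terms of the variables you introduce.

Suppose for contradiction that L is regular, and let p be the pumping length.
Let w = 0^p 1^{2p} ∈ L; note |w| = 3p ≥ p.
The pumping lemma gives a decomposition w = xyz where |xy| ≤ p and |y| ≥ 1.
Since the first p symbols of w are all 0's and |xy| ≤ p, y lies entirely in the leading 0-block: y = 0^k for some k with 1 ≤ k ≤ p.
Pump with i = 2: xy^2z = 0^{p+k} 1^{2p}. For this to lie in L we would need 2p = 2(p+k), which forces k = 0. But k ≥ 1, so xy^2z ∉ L.
Contradiction. Therefore L is not regular.

0^{p+k} 1^{2p}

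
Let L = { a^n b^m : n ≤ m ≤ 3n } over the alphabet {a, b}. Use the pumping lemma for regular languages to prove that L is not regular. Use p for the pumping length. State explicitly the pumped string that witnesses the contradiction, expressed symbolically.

Assume L is regular; let p be its pumping constant.
Take w = a^p b^p ∈ L (since p ≤ p ≤ 3p), with |w| = 2p ≥ p.
The pumping lemma gives a decomposition w = xyz where |xy| ≤ p and |y| > 0.
Because |xy| ≤ p and w begins with p copies of a, we have y = a^k with 1 ≤ k ≤ p.
Pump with i = 2: xy^2z = a^{p+k} b^p. Now n = p+k > p = m, so the condition n ≤ m fails. Thus xy^2z ∉ L.
This is a contradiction; hence L is not regular.

a^{p+k} b^p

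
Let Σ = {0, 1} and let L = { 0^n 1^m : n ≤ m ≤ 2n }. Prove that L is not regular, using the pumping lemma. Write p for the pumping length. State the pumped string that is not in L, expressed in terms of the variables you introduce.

Assume L is regular; let p be its pumping constant.
Take w = 0^p 1^p ∈ L (since p ≤ p ≤ 2p), with |w| = 2p ≥ p.
Write w = xyz as guaranteed by the lemma, with |xy| ≤ p and y is nonempty.
Because |xy| ≤ p and w begins with p copies of 0, we have y = 0^k with 1 ≤ k ≤ p.
Pump with i = 2: xy^2z = 0^{p+k} 1^p. Now n = p+k > p = m, so the condition n ≤ m fails. Thus xy^2z ∉ L.
Contradiction. Therefore L is not regular.

0^{p+k} 1^p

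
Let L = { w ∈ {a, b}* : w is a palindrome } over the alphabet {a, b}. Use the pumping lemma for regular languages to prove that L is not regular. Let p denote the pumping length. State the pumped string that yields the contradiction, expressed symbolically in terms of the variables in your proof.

Toward a contradiction, assume L is regular with pumping length p.
Take w = a^p b a^p, a palindrome of length 2p+1 ≥ p.
Write w = xyz as guaranteed by the lemma, with |xy| ≤ p and |y| ≥ 1.
The first p characters of w are a's, so xy (and hence y) consists only of a's. Write y = a^k, 1 ≤ k ≤ p.
Pump with i = 2: xy^2z = a^{p+k} b a^p. Its reverse is a^p b a^{p+k}, which differs from xy^2z since k ≥ 1. So xy^2z is not a palindrome and xy^2z ∉ L.
This is a contradiction; hence L is not regular.

a^{p+k} b a^p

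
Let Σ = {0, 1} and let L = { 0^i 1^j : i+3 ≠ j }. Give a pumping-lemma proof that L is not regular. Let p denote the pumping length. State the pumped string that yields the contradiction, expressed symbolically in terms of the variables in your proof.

0^{p+p!} 1^{p+p!+3}

Assume L is regular; let p be its pumping constant.
Choose w = 0^p 1^{p+p!+3}. Since p ≠ (p+p!+3)-3 = p+p!, w ∈ L; and |w| ≥ p.
Write w = xyz as guaranteed by the lemma, with |xy| ≤ p and |y| > 0.
The first p characters of w are 0's, so xy (and hence y) consists only of 0's. Write y = 0^k, 1 ≤ k ≤ p.
Since 1 ≤ k ≤ p, k divides p!; set t = 1 + p!/k. Then xy^t z has p + (p!/k)·k = p + p! copies of 0. Now the 0-count is p+p! and (1-count)-3 = (p+p!+3)-3 = p+p!, so i+3 ≠ j fails. So xy^t z = 0^{p+p!} 1^{p+p!+3} ∉ L.
This is a contradiction; hence L is not regular.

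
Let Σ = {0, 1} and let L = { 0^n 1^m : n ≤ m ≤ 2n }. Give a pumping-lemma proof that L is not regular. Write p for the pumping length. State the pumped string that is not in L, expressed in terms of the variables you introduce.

0^{p+k} 1^p

Toward a contradiction, assume L is regular with pumping length p.
Take w = 0^p 1^p ∈ L (since p ≤ p ≤ 2p), with |w| = 2p ≥ p.
The pumping lemma gives a decomposition w = xyz where |xy| ≤ p and y is nonempty.
Because |xy| ≤ p and w begins with p copies of 0, we have y = 0^k with 1 ≤ k ≤ p.
Pump with i = 2: xy^2z = 0^{p+k} 1^p. Now n = p+k > p = m, so the condition n ≤ m fails. Thus xy^2z ∉ L.
This contradicts the pumping lemma, so L is not regular.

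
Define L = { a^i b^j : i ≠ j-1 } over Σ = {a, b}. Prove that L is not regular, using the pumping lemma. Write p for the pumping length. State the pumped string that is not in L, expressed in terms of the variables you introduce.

Assume L is regular; let p be its pumping constant.
Choose w = a^p b^{p+p!+1}. Since p ≠ (p+p!+1)-1 = p+p!, w ∈ L; and |w| ≥ p.
Write w = xyz as guaranteed by the lemma, with |xy| ≤ p and |y| ≥ 1.
Because |xy| ≤ p and w begins with p copies of a, we have y = a^k with 1 ≤ k ≤ p.
Since 1 ≤ k ≤ p, k divides p!; set t = 1 + p!/k. Then xy^t z has p + (p!/k)·k = p + p! copies of a. Now the a-count is p+p! and (b-count)-1 = (p+p!+1)-1 = p+p!, so i ≠ j-1 fails. So xy^t z = a^{p+p!} b^{p+p!+1} ∉ L.
This contradicts the pumping lemma, so L is not regular.

a^{p+p!} b^{p+p!+1}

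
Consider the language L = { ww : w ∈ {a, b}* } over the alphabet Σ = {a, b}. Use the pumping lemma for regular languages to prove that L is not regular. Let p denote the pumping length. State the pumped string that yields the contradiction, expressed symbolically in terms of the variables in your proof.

Assume L is regular; let p be its pumping constant.
Take w = a^p b^p a^p b^p = uu where u = a^pb^p; then w ∈ L and |w| = 4p ≥ p.
Write w = xyz as guaranteed by the lemma, with |xy| ≤ p and |y| > 0.
Since the first p symbols of w are all a's and |xy| ≤ p, y lies entirely in the leading a-block: y = a^k for some k with 1 ≤ k ≤ p.
Pump with i = 2: xy^2z = a^{p+k} b^p a^p b^p, of length 4p+k. Suppose this equals vv. The string starts with a and ends with b, so v does too; thus the boundary between the two copies of v is a b→a transition. There is exactly one such transition, at position 2p+k, so |v| = 2p+k and |vv| = 4p+2k ≠ 4p+k since k ≥ 1. So xy^2z ∉ L.
This is a contradiction; hence L is not regular.

a^{p+k} b^p a^p b^p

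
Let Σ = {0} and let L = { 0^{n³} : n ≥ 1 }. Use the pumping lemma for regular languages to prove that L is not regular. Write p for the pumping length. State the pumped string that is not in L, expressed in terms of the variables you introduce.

0^{p³+k}

Assume L is regular. Let p be the pumping length given by the pumping lemma.
Take w = 0^{p³} ∈ L with |w| = p³ ≥ p.
The pumping lemma gives a decomposition w = xyz where |xy| ≤ p and |y| > 0.
Then y = 0^k for some k with 1 ≤ k ≤ p.
Pump with i = 2: xy^2z = 0^{p³+k}. Since 1 ≤ k ≤ p, p³ < p³+k ≤ p³+p < p³+3p²+3p+1 = (p+1)³, so p³+k is not a perfect cube. So xy^2z ∉ L.
This is a contradiction; hence L is not regular.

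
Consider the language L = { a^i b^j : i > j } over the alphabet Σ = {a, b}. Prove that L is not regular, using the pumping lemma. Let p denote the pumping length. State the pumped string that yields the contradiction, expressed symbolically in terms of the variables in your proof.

Toward a contradiction, assume L is regular with pumping length p.
Choose w = a^{p+1} b^p ∈ L, with |w| = 2p+1 ≥ p.
The pumping lemma gives a decomposition w = xyz where |xy| ≤ p and y is nonempty.
Because |xy| ≤ p and w begins with p copies of a, we have y = a^k with 1 ≤ k ≤ p.
Consider xy^0z = xz = a^{p+1-k} b^p. Since k ≥ 1, the a-count p+1-k is at most p, so i > j fails; thus xz ∉ L.
Contradiction. Therefore L is not regular.

a^{p+1-k} b^p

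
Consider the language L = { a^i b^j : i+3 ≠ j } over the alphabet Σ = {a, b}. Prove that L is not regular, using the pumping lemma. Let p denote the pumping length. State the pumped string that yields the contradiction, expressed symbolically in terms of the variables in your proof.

Assume L is regular; let p be its pumping constant.
Choose w = a^p b^{p+p!+3}. Since p ≠ (p+p!+3)-3 = p+p!, w ∈ L; and |w| ≥ p.
By the pumping lemma, w = xyz with |xy| ≤ p and |y| ≥ 1.
Because |xy| ≤ p and w begins with p copies of a, we have y = a^k with 1 ≤ k ≤ p.
Since 1 ≤ k ≤ p, k divides p!; set t = 1 + p!/k. Then xy^t z has p + (p!/k)·k = p + p! copies of a. Now the a-count is p+p! and (b-count)-3 = (p+p!+3)-3 = p+p!, so i+3 ≠ j fails. So xy^t z = a^{p+p!} b^{p+p!+3} ∉ L.
This is a contradiction; hence L is not regular.

a^{p+p!} b^{p+p!+3}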